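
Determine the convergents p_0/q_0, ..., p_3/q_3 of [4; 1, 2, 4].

Using the convergent recurrence p_i = a_i*p_{i-1} + p_{i-2}, q_i = a_i*q_{i-1} + q_{i-2} with p_{-2}=0, p_{-1}=1, q_{-2}=1, q_{-1}=0:
  i=0: a_0=4, p_0 = 4*1 + 0 = 4, q_0 = 4*0 + 1 = 1.
  i=1: a_1=1, p_1 = 1*4 + 1 = 5, q_1 = 1*1 + 0 = 1.
  i=2: a_2=2, p_2 = 2*5 + 4 = 14, q_2 = 2*1 + 1 = 3.
  i=3: a_3=4, p_3 = 4*14 + 5 = 61, q_3 = 4*3 + 1 = 13.

4/1, 5/1, 14/3, 61/13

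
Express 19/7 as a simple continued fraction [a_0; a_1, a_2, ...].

[2; 1, 2, 2]

Run the Euclidean algorithm on 19 and 7; the successive quotients are the partial quotients a_0, a_1, ... (each step inverts the fractional part left over by the previous one):
  19 = 2*7 + 5, so a_0 = 2.
  7 = 1*5 + 2, so a_1 = 1.
  5 = 2*2 + 1, so a_2 = 2.
  2 = 2*1 + 0, so a_3 = 2.
The remainder reaches 0 after 4 divisions, so the expansion has 4 partial quotients, read off in order.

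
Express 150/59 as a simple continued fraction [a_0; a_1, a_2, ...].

[2; 1, 1, 5, 2, 2]

Run the Euclidean algorithm on 150 and 59; the successive quotients are the partial quotients a_0, a_1, ... (each step inverts the fractional part left over by the previous one):
  150 = 2*59 + 32, so a_0 = 2.
  59 = 1*32 + 27, so a_1 = 1.
  32 = 1*27 + 5, so a_2 = 1.
  27 = 5*5 + 2, so a_3 = 5.
  5 = 2*2 + 1, so a_4 = 2.
  2 = 2*1 + 0, so a_5 = 2.
The remainder reaches 0 after 6 divisions, so the expansion has 6 partial quotients, read off in order.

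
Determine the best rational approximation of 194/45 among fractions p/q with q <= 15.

56/13

Expand x = 194/45 as a continued fraction with the Euclidean algorithm:
  194 = 4*45 + 14, so a_0 = 4.
  45 = 3*14 + 3, so a_1 = 3.
  14 = 4*3 + 2, so a_2 = 4.
  3 = 1*2 + 1, so a_3 = 1.
  2 = 2*1 + 0, so a_4 = 2.
so x = [4; 3, 4, 1, 2].
Convergents (p_i = a_i*p_{i-1} + p_{i-2}, q_i = a_i*q_{i-1} + q_{i-2} with p_{-2}=0, p_{-1}=1, q_{-2}=1, q_{-1}=0), until the denominator exceeds 15:
  i=0: a_0=4, p_0 = 4*1 + 0 = 4, q_0 = 4*0 + 1 = 1.
  i=1: a_1=3, p_1 = 3*4 + 1 = 13, q_1 = 3*1 + 0 = 3.
  i=2: a_2=4, p_2 = 4*13 + 4 = 56, q_2 = 4*3 + 1 = 13.
  i=3: a_3=1, p_3 = 1*56 + 13 = 69, q_3 = 1*13 + 3 = 16.
q_3 = 16 > 15, so the last convergent with denominator <= 15 is p_2/q_2 = 56/13.
The closest fraction with denominator <= 15 is either p_2/q_2 or the intermediate fraction (k*p_2 + p_1)/(k*q_2 + q_1) with the largest k >= 1 whose denominator stays <= 15; these approach x as k grows, and every other convergent or intermediate fraction in range is farther away.
Largest k: floor((15 - q_1)/q_2) = floor((15 - 3)/13) = 0.
Since k = 0, no intermediate fraction beyond p_2/q_2 has denominator <= 15, so the convergent 56/13 is the closest (its error is |194*13 - 56*45|/(45*13) = 2/585).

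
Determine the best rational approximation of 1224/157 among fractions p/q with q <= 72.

421/54

Expand x = 1224/157 as a continued fraction with the Euclidean algorithm:
  1224 = 7*157 + 125, so a_0 = 7.
  157 = 1*125 + 32, so a_1 = 1.
  125 = 3*32 + 29, so a_2 = 3.
  32 = 1*29 + 3, so a_3 = 1.
  29 = 9*3 + 2, so a_4 = 9.
  3 = 1*2 + 1, so a_5 = 1.
  2 = 2*1 + 0, so a_6 = 2.
so x = [7; 1, 3, 1, 9, 1, 2].
Convergents (p_i = a_i*p_{i-1} + p_{i-2}, q_i = a_i*q_{i-1} + q_{i-2} with p_{-2}=0, p_{-1}=1, q_{-2}=1, q_{-1}=0), until the denominator exceeds 72:
  i=0: a_0=7, p_0 = 7*1 + 0 = 7, q_0 = 7*0 + 1 = 1.
  i=1: a_1=1, p_1 = 1*7 + 1 = 8, q_1 = 1*1 + 0 = 1.
  i=2: a_2=3, p_2 = 3*8 + 7 = 31, q_2 = 3*1 + 1 = 4.
  i=3: a_3=1, p_3 = 1*31 + 8 = 39, q_3 = 1*4 + 1 = 5.
  i=4: a_4=9, p_4 = 9*39 + 31 = 382, q_4 = 9*5 + 4 = 49.
  i=5: a_5=1, p_5 = 1*382 + 39 = 421, q_5 = 1*49 + 5 = 54.
  i=6: a_6=2, p_6 = 2*421 + 382 = 1224, q_6 = 2*54 + 49 = 157.
q_6 = 157 > 72, so the last convergent with denominator <= 72 is p_5/q_5 = 421/54.
The closest fraction with denominator <= 72 is either p_5/q_5 or the intermediate fraction (k*p_5 + p_4)/(k*q_5 + q_4) with the largest k >= 1 whose denominator stays <= 72; these approach x as k grows, and every other convergent or intermediate fraction in range is farther away.
Largest k: floor((72 - q_4)/q_5) = floor((72 - 49)/54) = 0.
Since k = 0, no intermediate fraction beyond p_5/q_5 has denominator <= 72, so the convergent 421/54 is the closest (its error is |1224*54 - 421*157|/(157*54) = 1/8478).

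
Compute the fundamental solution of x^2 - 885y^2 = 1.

(x, y) = (119, 4)

First expand sqrt(885) as a continued fraction. With x_i = (sqrt(885) + m_i)/d_i and (m_0, d_0) = (0, 1): a_0 = floor(sqrt(885)) = 29, since 29^2 = 841 <= 885 < 900 = 30^2.
Iterate m_{i+1} = d_i*a_i - m_i, d_{i+1} = (885 - m_{i+1}^2)/d_i, a_{i+1} = floor((a_0 + m_{i+1})/d_{i+1}):
  m_1 = 1*29 - 0 = 29, d_1 = (885 - 29^2)/1 = 44/1 = 44, a_1 = floor((29 + 29)/44) = 1.
  m_2 = 44*1 - 29 = 15, d_2 = (885 - 15^2)/44 = 660/44 = 15, a_2 = floor((29 + 15)/15) = 2.
  m_3 = 15*2 - 15 = 15, d_3 = (885 - 15^2)/15 = 660/15 = 44, a_3 = floor((29 + 15)/44) = 1.
  m_4 = 44*1 - 15 = 29, d_4 = (885 - 29^2)/44 = 44/44 = 1, a_4 = floor((29 + 29)/1) = 58.
  m_5 = 1*58 - 29 = 29, d_5 = (885 - 29^2)/1 = 44/1 = 44: (m_5, d_5) = (m_1, d_1) = (29, 44), so from here the quotients repeat a_1, ..., a_4; the period length is 4.
So sqrt(885) = [29; (1, 2, 1, 58)] with period length k = 4.
k is even, so the fundamental solution of x^2 - 885y^2 = 1 is (p_{k-1}, q_{k-1}) = (p_3, q_3); compute convergents through index 3.
Convergents (p_i = a_i*p_{i-1} + p_{i-2}, q_i = a_i*q_{i-1} + q_{i-2} with p_{-2}=0, p_{-1}=1, q_{-2}=1, q_{-1}=0):
  i=0: a_0=29, p_0 = 29*1 + 0 = 29, q_0 = 29*0 + 1 = 1.
  i=1: a_1=1, p_1 = 1*29 + 1 = 30, q_1 = 1*1 + 0 = 1.
  i=2: a_2=2, p_2 = 2*30 + 29 = 89, q_2 = 2*1 + 1 = 3.
  i=3: a_3=1, p_3 = 1*89 + 30 = 119, q_3 = 1*3 + 1 = 4.
Check: 119^2 - 885*4^2 = 14161 - 14160 = 1, so (x, y) = (119, 4) solves the equation, and by the theorem it is the least positive solution.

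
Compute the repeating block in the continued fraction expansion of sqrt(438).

Write x_i = (sqrt(438) + m_i)/d_i with (m_0, d_0) = (0, 1). a_0 = floor(sqrt(438)) = 20, since 20^2 = 400 <= 438 < 441 = 21^2.
Iterate m_{i+1} = d_i*a_i - m_i, d_{i+1} = (438 - m_{i+1}^2)/d_i, a_{i+1} = floor((a_0 + m_{i+1})/d_{i+1}):
  m_1 = 1*20 - 0 = 20, d_1 = (438 - 20^2)/1 = 38/1 = 38, a_1 = floor((20 + 20)/38) = 1.
  m_2 = 38*1 - 20 = 18, d_2 = (438 - 18^2)/38 = 114/38 = 3, a_2 = floor((20 + 18)/3) = 12.
  m_3 = 3*12 - 18 = 18, d_3 = (438 - 18^2)/3 = 114/3 = 38, a_3 = floor((20 + 18)/38) = 1.
  m_4 = 38*1 - 18 = 20, d_4 = (438 - 20^2)/38 = 38/38 = 1, a_4 = floor((20 + 20)/1) = 40.
  m_5 = 1*40 - 20 = 20, d_5 = (438 - 20^2)/1 = 38/1 = 38: (m_5, d_5) = (m_1, d_1) = (20, 38), so from here the quotients repeat a_1, ..., a_4; the period length is 4.
Hence the expansion of sqrt(438) is a_0 = 20 followed by the repeating block 1, 12, 1, 40 (period 4).

[20; (1, 12, 1, 40)]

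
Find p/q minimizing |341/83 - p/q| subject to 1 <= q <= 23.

37/9

Expand x = 341/83 as a continued fraction with the Euclidean algorithm:
  341 = 4*83 + 9, so a_0 = 4.
  83 = 9*9 + 2, so a_1 = 9.
  9 = 4*2 + 1, so a_2 = 4.
  2 = 2*1 + 0, so a_3 = 2.
so x = [4; 9, 4, 2].
Convergents (p_i = a_i*p_{i-1} + p_{i-2}, q_i = a_i*q_{i-1} + q_{i-2} with p_{-2}=0, p_{-1}=1, q_{-2}=1, q_{-1}=0), until the denominator exceeds 23:
  i=0: a_0=4, p_0 = 4*1 + 0 = 4, q_0 = 4*0 + 1 = 1.
  i=1: a_1=9, p_1 = 9*4 + 1 = 37, q_1 = 9*1 + 0 = 9.
  i=2: a_2=4, p_2 = 4*37 + 4 = 152, q_2 = 4*9 + 1 = 37.
q_2 = 37 > 23, so the last convergent with denominator <= 23 is p_1/q_1 = 37/9.
The closest fraction with denominator <= 23 is either p_1/q_1 or the intermediate fraction (k*p_1 + p_0)/(k*q_1 + q_0) with the largest k >= 1 whose denominator stays <= 23; these approach x as k grows, and every other convergent or intermediate fraction in range is farther away.
Largest k: floor((23 - q_0)/q_1) = floor((23 - 1)/9) = 2.
That gives (2*37 + 4)/(2*9 + 1) = 78/19.
Compare the errors: |x - 37/9| = |341*9 - 37*83|/(83*9) = 2/747, and |x - 78/19| = |341*19 - 78*83|/(83*19) = 5/1577.
Cross-multiplying, 2*1577 = 3154 < 3735 = 5*747, so 2/747 is smaller: the convergent 37/9 is closer to x than 78/19.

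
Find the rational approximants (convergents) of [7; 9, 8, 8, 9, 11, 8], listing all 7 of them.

Using the convergent recurrence p_i = a_i*p_{i-1} + p_{i-2}, q_i = a_i*q_{i-1} + q_{i-2} with p_{-2}=0, p_{-1}=1, q_{-2}=1, q_{-1}=0:
  i=0: a_0=7, p_0 = 7*1 + 0 = 7, q_0 = 7*0 + 1 = 1.
  i=1: a_1=9, p_1 = 9*7 + 1 = 64, q_1 = 9*1 + 0 = 9.
  i=2: a_2=8, p_2 = 8*64 + 7 = 519, q_2 = 8*9 + 1 = 73.
  i=3: a_3=8, p_3 = 8*519 + 64 = 4216, q_3 = 8*73 + 9 = 593.
  i=4: a_4=9, p_4 = 9*4216 + 519 = 38463, q_4 = 9*593 + 73 = 5410.
  i=5: a_5=11, p_5 = 11*38463 + 4216 = 427309, q_5 = 11*5410 + 593 = 60103.
  i=6: a_6=8, p_6 = 8*427309 + 38463 = 3456935, q_6 = 8*60103 + 5410 = 486234.

7/1, 64/9, 519/73, 4216/593, 38463/5410, 427309/60103, 3456935/486234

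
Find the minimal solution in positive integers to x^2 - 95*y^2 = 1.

(x, y) = (39, 4)

First expand sqrt(95) as a continued fraction. With x_i = (sqrt(95) + m_i)/d_i and (m_0, d_0) = (0, 1): a_0 = floor(sqrt(95)) = 9, since 9^2 = 81 <= 95 < 100 = 10^2.
Iterate m_{i+1} = d_i*a_i - m_i, d_{i+1} = (95 - m_{i+1}^2)/d_i, a_{i+1} = floor((a_0 + m_{i+1})/d_{i+1}):
  m_1 = 1*9 - 0 = 9, d_1 = (95 - 9^2)/1 = 14/1 = 14, a_1 = floor((9 + 9)/14) = 1.
  m_2 = 14*1 - 9 = 5, d_2 = (95 - 5^2)/14 = 70/14 = 5, a_2 = floor((9 + 5)/5) = 2.
  m_3 = 5*2 - 5 = 5, d_3 = (95 - 5^2)/5 = 70/5 = 14, a_3 = floor((9 + 5)/14) = 1.
  m_4 = 14*1 - 5 = 9, d_4 = (95 - 9^2)/14 = 14/14 = 1, a_4 = floor((9 + 9)/1) = 18.
  m_5 = 1*18 - 9 = 9, d_5 = (95 - 9^2)/1 = 14/1 = 14: (m_5, d_5) = (m_1, d_1) = (9, 14), so from here the quotients repeat a_1, ..., a_4; the period length is 4.
So sqrt(95) = [9; (1, 2, 1, 18)] with period length k = 4.
k is even, so the fundamental solution of x^2 - 95y^2 = 1 is (p_{k-1}, q_{k-1}) = (p_3, q_3); compute convergents through index 3.
Convergents (p_i = a_i*p_{i-1} + p_{i-2}, q_i = a_i*q_{i-1} + q_{i-2} with p_{-2}=0, p_{-1}=1, q_{-2}=1, q_{-1}=0):
  i=0: a_0=9, p_0 = 9*1 + 0 = 9, q_0 = 9*0 + 1 = 1.
  i=1: a_1=1, p_1 = 1*9 + 1 = 10, q_1 = 1*1 + 0 = 1.
  i=2: a_2=2, p_2 = 2*10 + 9 = 29, q_2 = 2*1 + 1 = 3.
  i=3: a_3=1, p_3 = 1*29 + 10 = 39, q_3 = 1*3 + 1 = 4.
Check: 39^2 - 95*4^2 = 1521 - 1520 = 1, so (x, y) = (39, 4) solves the equation, and by the theorem it is the least positive solution.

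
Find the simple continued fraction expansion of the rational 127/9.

[14; 9]

Run the Euclidean algorithm on 127 and 9; the successive quotients are the partial quotients a_0, a_1, ... (each step inverts the fractional part left over by the previous one):
  127 = 14*9 + 1, so a_0 = 14.
  9 = 9*1 + 0, so a_1 = 9.
The remainder reaches 0 after 2 divisions, so the expansion has 2 partial quotients, read off in order.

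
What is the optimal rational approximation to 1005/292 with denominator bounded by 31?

Expand x = 1005/292 as a continued fraction with the Euclidean algorithm:
  1005 = 3*292 + 129, so a_0 = 3.
  292 = 2*129 + 34, so a_1 = 2.
  129 = 3*34 + 27, so a_2 = 3.
  34 = 1*27 + 7, so a_3 = 1.
  27 = 3*7 + 6, so a_4 = 3.
  7 = 1*6 + 1, so a_5 = 1.
  6 = 6*1 + 0, so a_6 = 6.
so x = [3; 2, 3, 1, 3, 1, 6].
Convergents (p_i = a_i*p_{i-1} + p_{i-2}, q_i = a_i*q_{i-1} + q_{i-2} with p_{-2}=0, p_{-1}=1, q_{-2}=1, q_{-1}=0), until the denominator exceeds 31:
  i=0: a_0=3, p_0 = 3*1 + 0 = 3, q_0 = 3*0 + 1 = 1.
  i=1: a_1=2, p_1 = 2*3 + 1 = 7, q_1 = 2*1 + 0 = 2.
  i=2: a_2=3, p_2 = 3*7 + 3 = 24, q_2 = 3*2 + 1 = 7.
  i=3: a_3=1, p_3 = 1*24 + 7 = 31, q_3 = 1*7 + 2 = 9.
  i=4: a_4=3, p_4 = 3*31 + 24 = 117, q_4 = 3*9 + 7 = 34.
q_4 = 34 > 31, so the last convergent with denominator <= 31 is p_3/q_3 = 31/9.
The closest fraction with denominator <= 31 is either p_3/q_3 or the intermediate fraction (k*p_3 + p_2)/(k*q_3 + q_2) with the largest k >= 1 whose denominator stays <= 31; these approach x as k grows, and every other convergent or intermediate fraction in range is farther away.
Largest k: floor((31 - q_2)/q_3) = floor((31 - 7)/9) = 2.
That gives (2*31 + 24)/(2*9 + 7) = 86/25.
Compare the errors: |x - 31/9| = |1005*9 - 31*292|/(292*9) = 7/2628, and |x - 86/25| = |1005*25 - 86*292|/(292*25) = 13/7300.
Cross-multiplying, 13*2628 = 34164 < 51100 = 7*7300, so 13/7300 is smaller: the intermediate fraction 86/25 is closer to x than 31/9.

86/25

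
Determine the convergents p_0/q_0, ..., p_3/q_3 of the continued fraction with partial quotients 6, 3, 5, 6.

6/1, 19/3, 101/16, 625/99

Using the convergent recurrence p_i = a_i*p_{i-1} + p_{i-2}, q_i = a_i*q_{i-1} + q_{i-2} with p_{-2}=0, p_{-1}=1, q_{-2}=1, q_{-1}=0:
  i=0: a_0=6, p_0 = 6*1 + 0 = 6, q_0 = 6*0 + 1 = 1.
  i=1: a_1=3, p_1 = 3*6 + 1 = 19, q_1 = 3*1 + 0 = 3.
  i=2: a_2=5, p_2 = 5*19 + 6 = 101, q_2 = 5*3 + 1 = 16.
  i=3: a_3=6, p_3 = 6*101 + 19 = 625, q_3 = 6*16 + 3 = 99.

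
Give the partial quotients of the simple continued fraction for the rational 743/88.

[8; 2, 3, 1, 9]

Run the Euclidean algorithm on 743 and 88; the successive quotients are the partial quotients a_0, a_1, ... (each step inverts the fractional part left over by the previous one):
  743 = 8*88 + 39, so a_0 = 8.
  88 = 2*39 + 10, so a_1 = 2.
  39 = 3*10 + 9, so a_2 = 3.
  10 = 1*9 + 1, so a_3 = 1.
  9 = 9*1 + 0, so a_4 = 9.
The remainder reaches 0 after 5 divisions, so the expansion has 5 partial quotients, read off in order.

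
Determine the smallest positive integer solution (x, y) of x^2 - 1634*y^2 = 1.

First expand sqrt(1634) as a continued fraction. With x_i = (sqrt(1634) + m_i)/d_i and (m_0, d_0) = (0, 1): a_0 = floor(sqrt(1634)) = 40, since 40^2 = 1600 <= 1634 < 1681 = 41^2.
Iterate m_{i+1} = d_i*a_i - m_i, d_{i+1} = (1634 - m_{i+1}^2)/d_i, a_{i+1} = floor((a_0 + m_{i+1})/d_{i+1}):
  m_1 = 1*40 - 0 = 40, d_1 = (1634 - 40^2)/1 = 34/1 = 34, a_1 = floor((40 + 40)/34) = 2.
  m_2 = 34*2 - 40 = 28, d_2 = (1634 - 28^2)/34 = 850/34 = 25, a_2 = floor((40 + 28)/25) = 2.
  m_3 = 25*2 - 28 = 22, d_3 = (1634 - 22^2)/25 = 1150/25 = 46, a_3 = floor((40 + 22)/46) = 1.
  m_4 = 46*1 - 22 = 24, d_4 = (1634 - 24^2)/46 = 1058/46 = 23, a_4 = floor((40 + 24)/23) = 2.
  m_5 = 23*2 - 24 = 22, d_5 = (1634 - 22^2)/23 = 1150/23 = 50, a_5 = floor((40 + 22)/50) = 1.
  m_6 = 50*1 - 22 = 28, d_6 = (1634 - 28^2)/50 = 850/50 = 17, a_6 = floor((40 + 28)/17) = 4.
  m_7 = 17*4 - 28 = 40, d_7 = (1634 - 40^2)/17 = 34/17 = 2, a_7 = floor((40 + 40)/2) = 40.
  m_8 = 2*40 - 40 = 40, d_8 = (1634 - 40^2)/2 = 34/2 = 17, a_8 = floor((40 + 40)/17) = 4.
  m_9 = 17*4 - 40 = 28, d_9 = (1634 - 28^2)/17 = 850/17 = 50, a_9 = floor((40 + 28)/50) = 1.
  m_10 = 50*1 - 28 = 22, d_10 = (1634 - 22^2)/50 = 1150/50 = 23, a_10 = floor((40 + 22)/23) = 2.
  m_11 = 23*2 - 22 = 24, d_11 = (1634 - 24^2)/23 = 1058/23 = 46, a_11 = floor((40 + 24)/46) = 1.
  m_12 = 46*1 - 24 = 22, d_12 = (1634 - 22^2)/46 = 1150/46 = 25, a_12 = floor((40 + 22)/25) = 2.
  m_13 = 25*2 - 22 = 28, d_13 = (1634 - 28^2)/25 = 850/25 = 34, a_13 = floor((40 + 28)/34) = 2.
  m_14 = 34*2 - 28 = 40, d_14 = (1634 - 40^2)/34 = 34/34 = 1, a_14 = floor((40 + 40)/1) = 80.
  m_15 = 1*80 - 40 = 40, d_15 = (1634 - 40^2)/1 = 34/1 = 34: (m_15, d_15) = (m_1, d_1) = (40, 34), so from here the quotients repeat a_1, ..., a_14; the period length is 14.
So sqrt(1634) = [40; (2, 2, 1, 2, 1, 4, 40, 4, 1, 2, 1, 2, 2, 80)] with period length k = 14.
k is even, so the fundamental solution of x^2 - 1634y^2 = 1 is (p_{k-1}, q_{k-1}) = (p_13, q_13); compute convergents through index 13.
Convergents (p_i = a_i*p_{i-1} + p_{i-2}, q_i = a_i*q_{i-1} + q_{i-2} with p_{-2}=0, p_{-1}=1, q_{-2}=1, q_{-1}=0):
  i=0: a_0=40, p_0 = 40*1 + 0 = 40, q_0 = 40*0 + 1 = 1.
  i=1: a_1=2, p_1 = 2*40 + 1 = 81, q_1 = 2*1 + 0 = 2.
  i=2: a_2=2, p_2 = 2*81 + 40 = 202, q_2 = 2*2 + 1 = 5.
  i=3: a_3=1, p_3 = 1*202 + 81 = 283, q_3 = 1*5 + 2 = 7.
  i=4: a_4=2, p_4 = 2*283 + 202 = 768, q_4 = 2*7 + 5 = 19.
  i=5: a_5=1, p_5 = 1*768 + 283 = 1051, q_5 = 1*19 + 7 = 26.
  i=6: a_6=4, p_6 = 4*1051 + 768 = 4972, q_6 = 4*26 + 19 = 123.
  i=7: a_7=40, p_7 = 40*4972 + 1051 = 199931, q_7 = 40*123 + 26 = 4946.
  i=8: a_8=4, p_8 = 4*199931 + 4972 = 804696, q_8 = 4*4946 + 123 = 19907.
  i=9: a_9=1, p_9 = 1*804696 + 199931 = 1004627, q_9 = 1*19907 + 4946 = 24853.
  i=10: a_10=2, p_10 = 2*1004627 + 804696 = 2813950, q_10 = 2*24853 + 19907 = 69613.
  i=11: a_11=1, p_11 = 1*2813950 + 1004627 = 3818577, q_11 = 1*69613 + 24853 = 94466.
  i=12: a_12=2, p_12 = 2*3818577 + 2813950 = 10451104, q_12 = 2*94466 + 69613 = 258545.
  i=13: a_13=2, p_13 = 2*10451104 + 3818577 = 24720785, q_13 = 2*258545 + 94466 = 611556.
Check: 24720785^2 - 1634*611556^2 = 611117211016225 - 611117211016224 = 1, so (x, y) = (24720785, 611556) solves the equation, and by the theorem it is the least positive solution.

(x, y) = (24720785, 611556)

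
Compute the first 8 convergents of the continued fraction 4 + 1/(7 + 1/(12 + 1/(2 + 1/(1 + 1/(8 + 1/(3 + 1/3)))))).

Using the convergent recurrence p_i = a_i*p_{i-1} + p_{i-2}, q_i = a_i*q_{i-1} + q_{i-2} with p_{-2}=0, p_{-1}=1, q_{-2}=1, q_{-1}=0:
  i=0: a_0=4, p_0 = 4*1 + 0 = 4, q_0 = 4*0 + 1 = 1.
  i=1: a_1=7, p_1 = 7*4 + 1 = 29, q_1 = 7*1 + 0 = 7.
  i=2: a_2=12, p_2 = 12*29 + 4 = 352, q_2 = 12*7 + 1 = 85.
  i=3: a_3=2, p_3 = 2*352 + 29 = 733, q_3 = 2*85 + 7 = 177.
  i=4: a_4=1, p_4 = 1*733 + 352 = 1085, q_4 = 1*177 + 85 = 262.
  i=5: a_5=8, p_5 = 8*1085 + 733 = 9413, q_5 = 8*262 + 177 = 2273.
  i=6: a_6=3, p_6 = 3*9413 + 1085 = 29324, q_6 = 3*2273 + 262 = 7081.
  i=7: a_7=3, p_7 = 3*29324 + 9413 = 97385, q_7 = 3*7081 + 2273 = 23516.

4/1, 29/7, 352/85, 733/177, 1085/262, 9413/2273, 29324/7081, 97385/23516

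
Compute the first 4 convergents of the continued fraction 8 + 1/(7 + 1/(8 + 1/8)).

Using the convergent recurrence p_i = a_i*p_{i-1} + p_{i-2}, q_i = a_i*q_{i-1} + q_{i-2} with p_{-2}=0, p_{-1}=1, q_{-2}=1, q_{-1}=0:
  i=0: a_0=8, p_0 = 8*1 + 0 = 8, q_0 = 8*0 + 1 = 1.
  i=1: a_1=7, p_1 = 7*8 + 1 = 57, q_1 = 7*1 + 0 = 7.
  i=2: a_2=8, p_2 = 8*57 + 8 = 464, q_2 = 8*7 + 1 = 57.
  i=3: a_3=8, p_3 = 8*464 + 57 = 3769, q_3 = 8*57 + 7 = 463.

8/1, 57/7, 464/57, 3769/463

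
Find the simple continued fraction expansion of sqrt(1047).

[32; (2, 1, 3, 1, 20, 1, 3, 1, 2, 64)]

Write x_i = (sqrt(1047) + m_i)/d_i with (m_0, d_0) = (0, 1). a_0 = floor(sqrt(1047)) = 32, since 32^2 = 1024 <= 1047 < 1089 = 33^2.
Iterate m_{i+1} = d_i*a_i - m_i, d_{i+1} = (1047 - m_{i+1}^2)/d_i, a_{i+1} = floor((a_0 + m_{i+1})/d_{i+1}):
  m_1 = 1*32 - 0 = 32, d_1 = (1047 - 32^2)/1 = 23/1 = 23, a_1 = floor((32 + 32)/23) = 2.
  m_2 = 23*2 - 32 = 14, d_2 = (1047 - 14^2)/23 = 851/23 = 37, a_2 = floor((32 + 14)/37) = 1.
  m_3 = 37*1 - 14 = 23, d_3 = (1047 - 23^2)/37 = 518/37 = 14, a_3 = floor((32 + 23)/14) = 3.
  m_4 = 14*3 - 23 = 19, d_4 = (1047 - 19^2)/14 = 686/14 = 49, a_4 = floor((32 + 19)/49) = 1.
  m_5 = 49*1 - 19 = 30, d_5 = (1047 - 30^2)/49 = 147/49 = 3, a_5 = floor((32 + 30)/3) = 20.
  m_6 = 3*20 - 30 = 30, d_6 = (1047 - 30^2)/3 = 147/3 = 49, a_6 = floor((32 + 30)/49) = 1.
  m_7 = 49*1 - 30 = 19, d_7 = (1047 - 19^2)/49 = 686/49 = 14, a_7 = floor((32 + 19)/14) = 3.
  m_8 = 14*3 - 19 = 23, d_8 = (1047 - 23^2)/14 = 518/14 = 37, a_8 = floor((32 + 23)/37) = 1.
  m_9 = 37*1 - 23 = 14, d_9 = (1047 - 14^2)/37 = 851/37 = 23, a_9 = floor((32 + 14)/23) = 2.
  m_10 = 23*2 - 14 = 32, d_10 = (1047 - 32^2)/23 = 23/23 = 1, a_10 = floor((32 + 32)/1) = 64.
  m_11 = 1*64 - 32 = 32, d_11 = (1047 - 32^2)/1 = 23/1 = 23: (m_11, d_11) = (m_1, d_1) = (32, 23), so from here the quotients repeat a_1, ..., a_10; the period length is 10.
Hence the expansion of sqrt(1047) is a_0 = 32 followed by the repeating block 2, 1, 3, 1, 20, 1, 3, 1, 2, 64 (period 10).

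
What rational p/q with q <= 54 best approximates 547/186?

50/17

Expand x = 547/186 as a continued fraction with the Euclidean algorithm:
  547 = 2*186 + 175, so a_0 = 2.
  186 = 1*175 + 11, so a_1 = 1.
  175 = 15*11 + 10, so a_2 = 15.
  11 = 1*10 + 1, so a_3 = 1.
  10 = 10*1 + 0, so a_4 = 10.
so x = [2; 1, 15, 1, 10].
Convergents (p_i = a_i*p_{i-1} + p_{i-2}, q_i = a_i*q_{i-1} + q_{i-2} with p_{-2}=0, p_{-1}=1, q_{-2}=1, q_{-1}=0), until the denominator exceeds 54:
  i=0: a_0=2, p_0 = 2*1 + 0 = 2, q_0 = 2*0 + 1 = 1.
  i=1: a_1=1, p_1 = 1*2 + 1 = 3, q_1 = 1*1 + 0 = 1.
  i=2: a_2=15, p_2 = 15*3 + 2 = 47, q_2 = 15*1 + 1 = 16.
  i=3: a_3=1, p_3 = 1*47 + 3 = 50, q_3 = 1*16 + 1 = 17.
  i=4: a_4=10, p_4 = 10*50 + 47 = 547, q_4 = 10*17 + 16 = 186.
q_4 = 186 > 54, so the last convergent with denominator <= 54 is p_3/q_3 = 50/17.
The closest fraction with denominator <= 54 is either p_3/q_3 or the intermediate fraction (k*p_3 + p_2)/(k*q_3 + q_2) with the largest k >= 1 whose denominator stays <= 54; these approach x as k grows, and every other convergent or intermediate fraction in range is farther away.
Largest k: floor((54 - q_2)/q_3) = floor((54 - 16)/17) = 2.
That gives (2*50 + 47)/(2*17 + 16) = 147/50.
Compare the errors: |x - 50/17| = |547*17 - 50*186|/(186*17) = 1/3162, and |x - 147/50| = |547*50 - 147*186|/(186*50) = 8/9300.
Cross-multiplying, 1*9300 = 9300 < 25296 = 8*3162, so 1/3162 is smaller: the convergent 50/17 is closer to x than 147/50.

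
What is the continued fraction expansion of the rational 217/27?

[8; 27]

Run the Euclidean algorithm on 217 and 27; the successive quotients are the partial quotients a_0, a_1, ... (each step inverts the fractional part left over by the previous one):
  217 = 8*27 + 1, so a_0 = 8.
  27 = 27*1 + 0, so a_1 = 27.
The remainder reaches 0 after 2 divisions, so the expansion has 2 partial quotients, read off in order.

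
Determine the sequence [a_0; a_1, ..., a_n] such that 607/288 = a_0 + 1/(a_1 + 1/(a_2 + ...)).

[2; 9, 3, 2, 4]

Run the Euclidean algorithm on 607 and 288; the successive quotients are the partial quotients a_0, a_1, ... (each step inverts the fractional part left over by the previous one):
  607 = 2*288 + 31, so a_0 = 2.
  288 = 9*31 + 9, so a_1 = 9.
  31 = 3*9 + 4, so a_2 = 3.
  9 = 2*4 + 1, so a_3 = 2.
  4 = 4*1 + 0, so a_4 = 4.
The remainder reaches 0 after 5 divisions, so the expansion has 5 partial quotients, read off in order.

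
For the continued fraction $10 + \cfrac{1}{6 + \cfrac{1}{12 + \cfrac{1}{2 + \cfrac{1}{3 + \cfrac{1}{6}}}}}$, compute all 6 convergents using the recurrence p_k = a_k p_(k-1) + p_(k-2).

Using the convergent recurrence p_i = a_i*p_{i-1} + p_{i-2}, q_i = a_i*q_{i-1} + q_{i-2} with p_{-2}=0, p_{-1}=1, q_{-2}=1, q_{-1}=0:
  i=0: a_0=10, p_0 = 10*1 + 0 = 10, q_0 = 10*0 + 1 = 1.
  i=1: a_1=6, p_1 = 6*10 + 1 = 61, q_1 = 6*1 + 0 = 6.
  i=2: a_2=12, p_2 = 12*61 + 10 = 742, q_2 = 12*6 + 1 = 73.
  i=3: a_3=2, p_3 = 2*742 + 61 = 1545, q_3 = 2*73 + 6 = 152.
  i=4: a_4=3, p_4 = 3*1545 + 742 = 5377, q_4 = 3*152 + 73 = 529.
  i=5: a_5=6, p_5 = 6*5377 + 1545 = 33807, q_5 = 6*529 + 152 = 3326.

10/1, 61/6, 742/73, 1545/152, 5377/529, 33807/3326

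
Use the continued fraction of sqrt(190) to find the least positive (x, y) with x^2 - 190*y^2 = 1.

(x, y) = (52021, 3774)

First expand sqrt(190) as a continued fraction. With x_i = (sqrt(190) + m_i)/d_i and (m_0, d_0) = (0, 1): a_0 = floor(sqrt(190)) = 13, since 13^2 = 169 <= 190 < 196 = 14^2.
Iterate m_{i+1} = d_i*a_i - m_i, d_{i+1} = (190 - m_{i+1}^2)/d_i, a_{i+1} = floor((a_0 + m_{i+1})/d_{i+1}):
  m_1 = 1*13 - 0 = 13, d_1 = (190 - 13^2)/1 = 21/1 = 21, a_1 = floor((13 + 13)/21) = 1.
  m_2 = 21*1 - 13 = 8, d_2 = (190 - 8^2)/21 = 126/21 = 6, a_2 = floor((13 + 8)/6) = 3.
  m_3 = 6*3 - 8 = 10, d_3 = (190 - 10^2)/6 = 90/6 = 15, a_3 = floor((13 + 10)/15) = 1.
  m_4 = 15*1 - 10 = 5, d_4 = (190 - 5^2)/15 = 165/15 = 11, a_4 = floor((13 + 5)/11) = 1.
  m_5 = 11*1 - 5 = 6, d_5 = (190 - 6^2)/11 = 154/11 = 14, a_5 = floor((13 + 6)/14) = 1.
  m_6 = 14*1 - 6 = 8, d_6 = (190 - 8^2)/14 = 126/14 = 9, a_6 = floor((13 + 8)/9) = 2.
  m_7 = 9*2 - 8 = 10, d_7 = (190 - 10^2)/9 = 90/9 = 10, a_7 = floor((13 + 10)/10) = 2.
  m_8 = 10*2 - 10 = 10, d_8 = (190 - 10^2)/10 = 90/10 = 9, a_8 = floor((13 + 10)/9) = 2.
  m_9 = 9*2 - 10 = 8, d_9 = (190 - 8^2)/9 = 126/9 = 14, a_9 = floor((13 + 8)/14) = 1.
  m_10 = 14*1 - 8 = 6, d_10 = (190 - 6^2)/14 = 154/14 = 11, a_10 = floor((13 + 6)/11) = 1.
  m_11 = 11*1 - 6 = 5, d_11 = (190 - 5^2)/11 = 165/11 = 15, a_11 = floor((13 + 5)/15) = 1.
  m_12 = 15*1 - 5 = 10, d_12 = (190 - 10^2)/15 = 90/15 = 6, a_12 = floor((13 + 10)/6) = 3.
  m_13 = 6*3 - 10 = 8, d_13 = (190 - 8^2)/6 = 126/6 = 21, a_13 = floor((13 + 8)/21) = 1.
  m_14 = 21*1 - 8 = 13, d_14 = (190 - 13^2)/21 = 21/21 = 1, a_14 = floor((13 + 13)/1) = 26.
  m_15 = 1*26 - 13 = 13, d_15 = (190 - 13^2)/1 = 21/1 = 21: (m_15, d_15) = (m_1, d_1) = (13, 21), so from here the quotients repeat a_1, ..., a_14; the period length is 14.
So sqrt(190) = [13; (1, 3, 1, 1, 1, 2, 2, 2, 1, 1, 1, 3, 1, 26)] with period length k = 14.
k is even, so the fundamental solution of x^2 - 190y^2 = 1 is (p_{k-1}, q_{k-1}) = (p_13, q_13); compute convergents through index 13.
Convergents (p_i = a_i*p_{i-1} + p_{i-2}, q_i = a_i*q_{i-1} + q_{i-2} with p_{-2}=0, p_{-1}=1, q_{-2}=1, q_{-1}=0):
  i=0: a_0=13, p_0 = 13*1 + 0 = 13, q_0 = 13*0 + 1 = 1.
  i=1: a_1=1, p_1 = 1*13 + 1 = 14, q_1 = 1*1 + 0 = 1.
  i=2: a_2=3, p_2 = 3*14 + 13 = 55, q_2 = 3*1 + 1 = 4.
  i=3: a_3=1, p_3 = 1*55 + 14 = 69, q_3 = 1*4 + 1 = 5.
  i=4: a_4=1, p_4 = 1*69 + 55 = 124, q_4 = 1*5 + 4 = 9.
  i=5: a_5=1, p_5 = 1*124 + 69 = 193, q_5 = 1*9 + 5 = 14.
  i=6: a_6=2, p_6 = 2*193 + 124 = 510, q_6 = 2*14 + 9 = 37.
  i=7: a_7=2, p_7 = 2*510 + 193 = 1213, q_7 = 2*37 + 14 = 88.
  i=8: a_8=2, p_8 = 2*1213 + 510 = 2936, q_8 = 2*88 + 37 = 213.
  i=9: a_9=1, p_9 = 1*2936 + 1213 = 4149, q_9 = 1*213 + 88 = 301.
  i=10: a_10=1, p_10 = 1*4149 + 2936 = 7085, q_10 = 1*301 + 213 = 514.
  i=11: a_11=1, p_11 = 1*7085 + 4149 = 11234, q_11 = 1*514 + 301 = 815.
  i=12: a_12=3, p_12 = 3*11234 + 7085 = 40787, q_12 = 3*815 + 514 = 2959.
  i=13: a_13=1, p_13 = 1*40787 + 11234 = 52021, q_13 = 1*2959 + 815 = 3774.
Check: 52021^2 - 190*3774^2 = 2706184441 - 2706184440 = 1, so (x, y) = (52021, 3774) solves the equation, and by the theorem it is the least positive solution.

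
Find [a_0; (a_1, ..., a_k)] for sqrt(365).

Write x_i = (sqrt(365) + m_i)/d_i with (m_0, d_0) = (0, 1). a_0 = floor(sqrt(365)) = 19, since 19^2 = 361 <= 365 < 400 = 20^2.
Iterate m_{i+1} = d_i*a_i - m_i, d_{i+1} = (365 - m_{i+1}^2)/d_i, a_{i+1} = floor((a_0 + m_{i+1})/d_{i+1}):
  m_1 = 1*19 - 0 = 19, d_1 = (365 - 19^2)/1 = 4/1 = 4, a_1 = floor((19 + 19)/4) = 9.
  m_2 = 4*9 - 19 = 17, d_2 = (365 - 17^2)/4 = 76/4 = 19, a_2 = floor((19 + 17)/19) = 1.
  m_3 = 19*1 - 17 = 2, d_3 = (365 - 2^2)/19 = 361/19 = 19, a_3 = floor((19 + 2)/19) = 1.
  m_4 = 19*1 - 2 = 17, d_4 = (365 - 17^2)/19 = 76/19 = 4, a_4 = floor((19 + 17)/4) = 9.
  m_5 = 4*9 - 17 = 19, d_5 = (365 - 19^2)/4 = 4/4 = 1, a_5 = floor((19 + 19)/1) = 38.
  m_6 = 1*38 - 19 = 19, d_6 = (365 - 19^2)/1 = 4/1 = 4: (m_6, d_6) = (m_1, d_1) = (19, 4), so from here the quotients repeat a_1, ..., a_5; the period length is 5.
Hence the expansion of sqrt(365) is a_0 = 19 followed by the repeating block 9, 1, 1, 9, 38 (period 5).

[19; (9, 1, 1, 9, 38)]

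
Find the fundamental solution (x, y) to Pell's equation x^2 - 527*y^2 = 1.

First expand sqrt(527) as a continued fraction. With x_i = (sqrt(527) + m_i)/d_i and (m_0, d_0) = (0, 1): a_0 = floor(sqrt(527)) = 22, since 22^2 = 484 <= 527 < 529 = 23^2.
Iterate m_{i+1} = d_i*a_i - m_i, d_{i+1} = (527 - m_{i+1}^2)/d_i, a_{i+1} = floor((a_0 + m_{i+1})/d_{i+1}):
  m_1 = 1*22 - 0 = 22, d_1 = (527 - 22^2)/1 = 43/1 = 43, a_1 = floor((22 + 22)/43) = 1.
  m_2 = 43*1 - 22 = 21, d_2 = (527 - 21^2)/43 = 86/43 = 2, a_2 = floor((22 + 21)/2) = 21.
  m_3 = 2*21 - 21 = 21, d_3 = (527 - 21^2)/2 = 86/2 = 43, a_3 = floor((22 + 21)/43) = 1.
  m_4 = 43*1 - 21 = 22, d_4 = (527 - 22^2)/43 = 43/43 = 1, a_4 = floor((22 + 22)/1) = 44.
  m_5 = 1*44 - 22 = 22, d_5 = (527 - 22^2)/1 = 43/1 = 43: (m_5, d_5) = (m_1, d_1) = (22, 43), so from here the quotients repeat a_1, ..., a_4; the period length is 4.
So sqrt(527) = [22; (1, 21, 1, 44)] with period length k = 4.
k is even, so the fundamental solution of x^2 - 527y^2 = 1 is (p_{k-1}, q_{k-1}) = (p_3, q_3); compute convergents through index 3.
Convergents (p_i = a_i*p_{i-1} + p_{i-2}, q_i = a_i*q_{i-1} + q_{i-2} with p_{-2}=0, p_{-1}=1, q_{-2}=1, q_{-1}=0):
  i=0: a_0=22, p_0 = 22*1 + 0 = 22, q_0 = 22*0 + 1 = 1.
  i=1: a_1=1, p_1 = 1*22 + 1 = 23, q_1 = 1*1 + 0 = 1.
  i=2: a_2=21, p_2 = 21*23 + 22 = 505, q_2 = 21*1 + 1 = 22.
  i=3: a_3=1, p_3 = 1*505 + 23 = 528, q_3 = 1*22 + 1 = 23.
Check: 528^2 - 527*23^2 = 278784 - 278783 = 1, so (x, y) = (528, 23) solves the equation, and by the theorem it is the least positive solution.

(x, y) = (528, 23)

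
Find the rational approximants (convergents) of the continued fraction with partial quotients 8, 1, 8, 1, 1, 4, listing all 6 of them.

Using the convergent recurrence p_i = a_i*p_{i-1} + p_{i-2}, q_i = a_i*q_{i-1} + q_{i-2} with p_{-2}=0, p_{-1}=1, q_{-2}=1, q_{-1}=0:
  i=0: a_0=8, p_0 = 8*1 + 0 = 8, q_0 = 8*0 + 1 = 1.
  i=1: a_1=1, p_1 = 1*8 + 1 = 9, q_1 = 1*1 + 0 = 1.
  i=2: a_2=8, p_2 = 8*9 + 8 = 80, q_2 = 8*1 + 1 = 9.
  i=3: a_3=1, p_3 = 1*80 + 9 = 89, q_3 = 1*9 + 1 = 10.
  i=4: a_4=1, p_4 = 1*89 + 80 = 169, q_4 = 1*10 + 9 = 19.
  i=5: a_5=4, p_5 = 4*169 + 89 = 765, q_5 = 4*19 + 10 = 86.

8/1, 9/1, 80/9, 89/10, 169/19, 765/86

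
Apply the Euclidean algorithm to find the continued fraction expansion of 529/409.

Run the Euclidean algorithm on 529 and 409; the successive quotients are the partial quotients a_0, a_1, ... (each step inverts the fractional part left over by the previous one):
  529 = 1*409 + 120, so a_0 = 1.
  409 = 3*120 + 49, so a_1 = 3.
  120 = 2*49 + 22, so a_2 = 2.
  49 = 2*22 + 5, so a_3 = 2.
  22 = 4*5 + 2, so a_4 = 4.
  5 = 2*2 + 1, so a_5 = 2.
  2 = 2*1 + 0, so a_6 = 2.
The remainder reaches 0 after 7 divisions, so the expansion has 7 partial quotients, read off in order.

[1; 3, 2, 2, 4, 2, 2]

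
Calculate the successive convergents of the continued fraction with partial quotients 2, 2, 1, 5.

Using the convergent recurrence p_i = a_i*p_{i-1} + p_{i-2}, q_i = a_i*q_{i-1} + q_{i-2} with p_{-2}=0, p_{-1}=1, q_{-2}=1, q_{-1}=0:
  i=0: a_0=2, p_0 = 2*1 + 0 = 2, q_0 = 2*0 + 1 = 1.
  i=1: a_1=2, p_1 = 2*2 + 1 = 5, q_1 = 2*1 + 0 = 2.
  i=2: a_2=1, p_2 = 1*5 + 2 = 7, q_2 = 1*2 + 1 = 3.
  i=3: a_3=5, p_3 = 5*7 + 5 = 40, q_3 = 5*3 + 2 = 17.

2/1, 5/2, 7/3, 40/17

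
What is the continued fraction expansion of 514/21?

[24; 2, 10]

Run the Euclidean algorithm on 514 and 21; the successive quotients are the partial quotients a_0, a_1, ... (each step inverts the fractional part left over by the previous one):
  514 = 24*21 + 10, so a_0 = 24.
  21 = 2*10 + 1, so a_1 = 2.
  10 = 10*1 + 0, so a_2 = 10.
The remainder reaches 0 after 3 divisions, so the expansion has 3 partial quotients, read off in order.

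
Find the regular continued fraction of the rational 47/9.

Run the Euclidean algorithm on 47 and 9; the successive quotients are the partial quotients a_0, a_1, ... (each step inverts the fractional part left over by the previous one):
  47 = 5*9 + 2, so a_0 = 5.
  9 = 4*2 + 1, so a_1 = 4.
  2 = 2*1 + 0, so a_2 = 2.
The remainder reaches 0 after 3 divisions, so the expansion has 3 partial quotients, read off in order.

[5; 4, 2]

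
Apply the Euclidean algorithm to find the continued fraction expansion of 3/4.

[0; 1, 3]

Run the Euclidean algorithm on 3 and 4; the successive quotients are the partial quotients a_0, a_1, ... (each step inverts the fractional part left over by the previous one):
  3 = 0*4 + 3, so a_0 = 0.
  4 = 1*3 + 1, so a_1 = 1.
  3 = 3*1 + 0, so a_2 = 3.
The remainder reaches 0 after 3 divisions, so the expansion has 3 partial quotients, read off in order.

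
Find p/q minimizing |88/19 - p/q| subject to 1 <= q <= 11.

51/11

Expand x = 88/19 as a continued fraction with the Euclidean algorithm:
  88 = 4*19 + 12, so a_0 = 4.
  19 = 1*12 + 7, so a_1 = 1.
  12 = 1*7 + 5, so a_2 = 1.
  7 = 1*5 + 2, so a_3 = 1.
  5 = 2*2 + 1, so a_4 = 2.
  2 = 2*1 + 0, so a_5 = 2.
so x = [4; 1, 1, 1, 2, 2].
Convergents (p_i = a_i*p_{i-1} + p_{i-2}, q_i = a_i*q_{i-1} + q_{i-2} with p_{-2}=0, p_{-1}=1, q_{-2}=1, q_{-1}=0), until the denominator exceeds 11:
  i=0: a_0=4, p_0 = 4*1 + 0 = 4, q_0 = 4*0 + 1 = 1.
  i=1: a_1=1, p_1 = 1*4 + 1 = 5, q_1 = 1*1 + 0 = 1.
  i=2: a_2=1, p_2 = 1*5 + 4 = 9, q_2 = 1*1 + 1 = 2.
  i=3: a_3=1, p_3 = 1*9 + 5 = 14, q_3 = 1*2 + 1 = 3.
  i=4: a_4=2, p_4 = 2*14 + 9 = 37, q_4 = 2*3 + 2 = 8.
  i=5: a_5=2, p_5 = 2*37 + 14 = 88, q_5 = 2*8 + 3 = 19.
q_5 = 19 > 11, so the last convergent with denominator <= 11 is p_4/q_4 = 37/8.
The closest fraction with denominator <= 11 is either p_4/q_4 or the intermediate fraction (k*p_4 + p_3)/(k*q_4 + q_3) with the largest k >= 1 whose denominator stays <= 11; these approach x as k grows, and every other convergent or intermediate fraction in range is farther away.
Largest k: floor((11 - q_3)/q_4) = floor((11 - 3)/8) = 1.
That gives (1*37 + 14)/(1*8 + 3) = 51/11.
Compare the errors: |x - 37/8| = |88*8 - 37*19|/(19*8) = 1/152, and |x - 51/11| = |88*11 - 51*19|/(19*11) = 1/209.
Cross-multiplying, 1*152 = 152 < 209 = 1*209, so 1/209 is smaller: the intermediate fraction 51/11 is closer to x than 37/8.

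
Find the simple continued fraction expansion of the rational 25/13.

[1; 1, 12]

Run the Euclidean algorithm on 25 and 13; the successive quotients are the partial quotients a_0, a_1, ... (each step inverts the fractional part left over by the previous one):
  25 = 1*13 + 12, so a_0 = 1.
  13 = 1*12 + 1, so a_1 = 1.
  12 = 12*1 + 0, so a_2 = 12.
The remainder reaches 0 after 3 divisions, so the expansion has 3 partial quotients, read off in order.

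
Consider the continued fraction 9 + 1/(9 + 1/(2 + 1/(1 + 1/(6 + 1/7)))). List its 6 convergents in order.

9/1, 82/9, 173/19, 255/28, 1703/187, 12176/1337

Using the convergent recurrence p_i = a_i*p_{i-1} + p_{i-2}, q_i = a_i*q_{i-1} + q_{i-2} with p_{-2}=0, p_{-1}=1, q_{-2}=1, q_{-1}=0:
  i=0: a_0=9, p_0 = 9*1 + 0 = 9, q_0 = 9*0 + 1 = 1.
  i=1: a_1=9, p_1 = 9*9 + 1 = 82, q_1 = 9*1 + 0 = 9.
  i=2: a_2=2, p_2 = 2*82 + 9 = 173, q_2 = 2*9 + 1 = 19.
  i=3: a_3=1, p_3 = 1*173 + 82 = 255, q_3 = 1*19 + 9 = 28.
  i=4: a_4=6, p_4 = 6*255 + 173 = 1703, q_4 = 6*28 + 19 = 187.
  i=5: a_5=7, p_5 = 7*1703 + 255 = 12176, q_5 = 7*187 + 28 = 1337.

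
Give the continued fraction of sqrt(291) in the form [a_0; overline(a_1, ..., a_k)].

[17; overline(17, 34)]

Write x_i = (sqrt(291) + m_i)/d_i with (m_0, d_0) = (0, 1). a_0 = floor(sqrt(291)) = 17, since 17^2 = 289 <= 291 < 324 = 18^2.
Iterate m_{i+1} = d_i*a_i - m_i, d_{i+1} = (291 - m_{i+1}^2)/d_i, a_{i+1} = floor((a_0 + m_{i+1})/d_{i+1}):
  m_1 = 1*17 - 0 = 17, d_1 = (291 - 17^2)/1 = 2/1 = 2, a_1 = floor((17 + 17)/2) = 17.
  m_2 = 2*17 - 17 = 17, d_2 = (291 - 17^2)/2 = 2/2 = 1, a_2 = floor((17 + 17)/1) = 34.
  m_3 = 1*34 - 17 = 17, d_3 = (291 - 17^2)/1 = 2/1 = 2: (m_3, d_3) = (m_1, d_1) = (17, 2), so from here the quotients repeat a_1, a_2; the period length is 2.
Hence the expansion of sqrt(291) is a_0 = 17 followed by the repeating block 17, 34 (period 2).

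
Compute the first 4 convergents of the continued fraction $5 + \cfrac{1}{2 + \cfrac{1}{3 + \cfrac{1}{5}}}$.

5/1, 11/2, 38/7, 201/37

Using the convergent recurrence p_i = a_i*p_{i-1} + p_{i-2}, q_i = a_i*q_{i-1} + q_{i-2} with p_{-2}=0, p_{-1}=1, q_{-2}=1, q_{-1}=0:
  i=0: a_0=5, p_0 = 5*1 + 0 = 5, q_0 = 5*0 + 1 = 1.
  i=1: a_1=2, p_1 = 2*5 + 1 = 11, q_1 = 2*1 + 0 = 2.
  i=2: a_2=3, p_2 = 3*11 + 5 = 38, q_2 = 3*2 + 1 = 7.
  i=3: a_3=5, p_3 = 5*38 + 11 = 201, q_3 = 5*7 + 2 = 37.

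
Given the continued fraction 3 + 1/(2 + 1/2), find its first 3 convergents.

3/1, 7/2, 17/5

Using the convergent recurrence p_i = a_i*p_{i-1} + p_{i-2}, q_i = a_i*q_{i-1} + q_{i-2} with p_{-2}=0, p_{-1}=1, q_{-2}=1, q_{-1}=0:
  i=0: a_0=3, p_0 = 3*1 + 0 = 3, q_0 = 3*0 + 1 = 1.
  i=1: a_1=2, p_1 = 2*3 + 1 = 7, q_1 = 2*1 + 0 = 2.
  i=2: a_2=2, p_2 = 2*7 + 3 = 17, q_2 = 2*2 + 1 = 5.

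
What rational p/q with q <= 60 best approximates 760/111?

Expand x = 760/111 as a continued fraction with the Euclidean algorithm:
  760 = 6*111 + 94, so a_0 = 6.
  111 = 1*94 + 17, so a_1 = 1.
  94 = 5*17 + 9, so a_2 = 5.
  17 = 1*9 + 8, so a_3 = 1.
  9 = 1*8 + 1, so a_4 = 1.
  8 = 8*1 + 0, so a_5 = 8.
so x = [6; 1, 5, 1, 1, 8].
Convergents (p_i = a_i*p_{i-1} + p_{i-2}, q_i = a_i*q_{i-1} + q_{i-2} with p_{-2}=0, p_{-1}=1, q_{-2}=1, q_{-1}=0), until the denominator exceeds 60:
  i=0: a_0=6, p_0 = 6*1 + 0 = 6, q_0 = 6*0 + 1 = 1.
  i=1: a_1=1, p_1 = 1*6 + 1 = 7, q_1 = 1*1 + 0 = 1.
  i=2: a_2=5, p_2 = 5*7 + 6 = 41, q_2 = 5*1 + 1 = 6.
  i=3: a_3=1, p_3 = 1*41 + 7 = 48, q_3 = 1*6 + 1 = 7.
  i=4: a_4=1, p_4 = 1*48 + 41 = 89, q_4 = 1*7 + 6 = 13.
  i=5: a_5=8, p_5 = 8*89 + 48 = 760, q_5 = 8*13 + 7 = 111.
q_5 = 111 > 60, so the last convergent with denominator <= 60 is p_4/q_4 = 89/13.
The closest fraction with denominator <= 60 is either p_4/q_4 or the intermediate fraction (k*p_4 + p_3)/(k*q_4 + q_3) with the largest k >= 1 whose denominator stays <= 60; these approach x as k grows, and every other convergent or intermediate fraction in range is farther away.
Largest k: floor((60 - q_3)/q_4) = floor((60 - 7)/13) = 4.
That gives (4*89 + 48)/(4*13 + 7) = 404/59.
Compare the errors: |x - 89/13| = |760*13 - 89*111|/(111*13) = 1/1443, and |x - 404/59| = |760*59 - 404*111|/(111*59) = 4/6549.
Cross-multiplying, 4*1443 = 5772 < 6549 = 1*6549, so 4/6549 is smaller: the intermediate fraction 404/59 is closer to x than 89/13.

404/59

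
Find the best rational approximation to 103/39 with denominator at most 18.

Expand x = 103/39 as a continued fraction with the Euclidean algorithm:
  103 = 2*39 + 25, so a_0 = 2.
  39 = 1*25 + 14, so a_1 = 1.
  25 = 1*14 + 11, so a_2 = 1.
  14 = 1*11 + 3, so a_3 = 1.
  11 = 3*3 + 2, so a_4 = 3.
  3 = 1*2 + 1, so a_5 = 1.
  2 = 2*1 + 0, so a_6 = 2.
so x = [2; 1, 1, 1, 3, 1, 2].
Convergents (p_i = a_i*p_{i-1} + p_{i-2}, q_i = a_i*q_{i-1} + q_{i-2} with p_{-2}=0, p_{-1}=1, q_{-2}=1, q_{-1}=0), until the denominator exceeds 18:
  i=0: a_0=2, p_0 = 2*1 + 0 = 2, q_0 = 2*0 + 1 = 1.
  i=1: a_1=1, p_1 = 1*2 + 1 = 3, q_1 = 1*1 + 0 = 1.
  i=2: a_2=1, p_2 = 1*3 + 2 = 5, q_2 = 1*1 + 1 = 2.
  i=3: a_3=1, p_3 = 1*5 + 3 = 8, q_3 = 1*2 + 1 = 3.
  i=4: a_4=3, p_4 = 3*8 + 5 = 29, q_4 = 3*3 + 2 = 11.
  i=5: a_5=1, p_5 = 1*29 + 8 = 37, q_5 = 1*11 + 3 = 14.
  i=6: a_6=2, p_6 = 2*37 + 29 = 103, q_6 = 2*14 + 11 = 39.
q_6 = 39 > 18, so the last convergent with denominator <= 18 is p_5/q_5 = 37/14.
The closest fraction with denominator <= 18 is either p_5/q_5 or the intermediate fraction (k*p_5 + p_4)/(k*q_5 + q_4) with the largest k >= 1 whose denominator stays <= 18; these approach x as k grows, and every other convergent or intermediate fraction in range is farther away.
Largest k: floor((18 - q_4)/q_5) = floor((18 - 11)/14) = 0.
Since k = 0, no intermediate fraction beyond p_5/q_5 has denominator <= 18, so the convergent 37/14 is the closest (its error is |103*14 - 37*39|/(39*14) = 1/546).

37/14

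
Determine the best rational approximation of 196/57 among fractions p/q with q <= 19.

Expand x = 196/57 as a continued fraction with the Euclidean algorithm:
  196 = 3*57 + 25, so a_0 = 3.
  57 = 2*25 + 7, so a_1 = 2.
  25 = 3*7 + 4, so a_2 = 3.
  7 = 1*4 + 3, so a_3 = 1.
  4 = 1*3 + 1, so a_4 = 1.
  3 = 3*1 + 0, so a_5 = 3.
so x = [3; 2, 3, 1, 1, 3].
Convergents (p_i = a_i*p_{i-1} + p_{i-2}, q_i = a_i*q_{i-1} + q_{i-2} with p_{-2}=0, p_{-1}=1, q_{-2}=1, q_{-1}=0), until the denominator exceeds 19:
  i=0: a_0=3, p_0 = 3*1 + 0 = 3, q_0 = 3*0 + 1 = 1.
  i=1: a_1=2, p_1 = 2*3 + 1 = 7, q_1 = 2*1 + 0 = 2.
  i=2: a_2=3, p_2 = 3*7 + 3 = 24, q_2 = 3*2 + 1 = 7.
  i=3: a_3=1, p_3 = 1*24 + 7 = 31, q_3 = 1*7 + 2 = 9.
  i=4: a_4=1, p_4 = 1*31 + 24 = 55, q_4 = 1*9 + 7 = 16.
  i=5: a_5=3, p_5 = 3*55 + 31 = 196, q_5 = 3*16 + 9 = 57.
q_5 = 57 > 19, so the last convergent with denominator <= 19 is p_4/q_4 = 55/16.
The closest fraction with denominator <= 19 is either p_4/q_4 or the intermediate fraction (k*p_4 + p_3)/(k*q_4 + q_3) with the largest k >= 1 whose denominator stays <= 19; these approach x as k grows, and every other convergent or intermediate fraction in range is farther away.
Largest k: floor((19 - q_3)/q_4) = floor((19 - 9)/16) = 0.
Since k = 0, no intermediate fraction beyond p_4/q_4 has denominator <= 19, so the convergent 55/16 is the closest (its error is |196*16 - 55*57|/(57*16) = 1/912).

55/16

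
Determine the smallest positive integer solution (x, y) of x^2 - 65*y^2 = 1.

(x, y) = (129, 16)

First expand sqrt(65) as a continued fraction. With x_i = (sqrt(65) + m_i)/d_i and (m_0, d_0) = (0, 1): a_0 = floor(sqrt(65)) = 8, since 8^2 = 64 <= 65 < 81 = 9^2.
Iterate m_{i+1} = d_i*a_i - m_i, d_{i+1} = (65 - m_{i+1}^2)/d_i, a_{i+1} = floor((a_0 + m_{i+1})/d_{i+1}):
  m_1 = 1*8 - 0 = 8, d_1 = (65 - 8^2)/1 = 1/1 = 1, a_1 = floor((8 + 8)/1) = 16.
  m_2 = 1*16 - 8 = 8, d_2 = (65 - 8^2)/1 = 1/1 = 1: (m_2, d_2) = (m_1, d_1) = (8, 1), so from here the quotient a_1 repeats; the period length is 1.
So sqrt(65) = [8; (16)] with period length k = 1.
k is odd, so (p_{k-1}, q_{k-1}) only solves x^2 - 65y^2 = -1 and the fundamental solution of x^2 - 65y^2 = 1 is (p_{2k-1}, q_{2k-1}) = (p_1, q_1); compute convergents through index 1, running through the period twice.
Convergents (p_i = a_i*p_{i-1} + p_{i-2}, q_i = a_i*q_{i-1} + q_{i-2} with p_{-2}=0, p_{-1}=1, q_{-2}=1, q_{-1}=0):
  i=0: a_0=8, p_0 = 8*1 + 0 = 8, q_0 = 8*0 + 1 = 1.
  i=1: a_1=16, p_1 = 16*8 + 1 = 129, q_1 = 16*1 + 0 = 16.
Indeed p_0^2 - 65*q_0^2 = 64 - 65 = -1, not +1.
Check: 129^2 - 65*16^2 = 16641 - 16640 = 1, so (x, y) = (129, 16) solves the equation, and by the theorem it is the least positive solution.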